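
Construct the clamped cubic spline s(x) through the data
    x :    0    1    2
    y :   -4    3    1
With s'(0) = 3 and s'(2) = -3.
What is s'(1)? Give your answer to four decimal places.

Let σ_i = s''(x_i). Step sizes h_i = 1, 1; slopes of the chords Δ_i = (y_(i+1) - y_i)/h_i = 7, -2.
  1·σ_0 + 4·σ_1 + 1·σ_2 = 6(Δ_1 - Δ_0) = -54
Clamped end conditions give two more equations: 2h_0·σ_0 + h_0·σ_1 = 6(Δ_0 - s'(0)) = 24 and h_1·σ_1 + 2h_1·σ_2 = 6(s'(2) - Δ_1) = -6.
Hence σ_0 = 45/2, σ_1 = -21, σ_2 = 15/2.
On [1, 2], s'(x) = b_1 + 2c_1·(x - 1) + 3d_1·(x - 1)² with b_1 = Δ_1 - h_1(2σ_1 + σ_2)/6 = 15/4, c_1 = σ_1/2 = -21/2, d_1 = (σ_2 - σ_1)/(6h_1) = 19/4. So s'(1) = 15/4.

3.7500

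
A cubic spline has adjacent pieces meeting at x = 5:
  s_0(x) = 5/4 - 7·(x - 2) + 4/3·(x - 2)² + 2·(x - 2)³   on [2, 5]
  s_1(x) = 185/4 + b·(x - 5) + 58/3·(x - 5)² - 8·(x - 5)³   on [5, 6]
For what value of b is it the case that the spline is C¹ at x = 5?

s_0'(x) = -7 + 8/3·(x - 2) + 6·(x - 2)², so s_0'(5) = 55. On the right, s_1'(5) = b, so b = 55.

55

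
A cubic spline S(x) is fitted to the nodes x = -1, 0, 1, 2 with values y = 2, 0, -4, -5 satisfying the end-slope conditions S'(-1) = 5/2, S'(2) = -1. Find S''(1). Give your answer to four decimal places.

5.4667

With m_i denoting the second derivative at x_i, h_i = 1, 1, 1, and Δ_i = (y_(i+1) − y_i)/h_i = -2, -4, -1:
  1·m_0 + 4·m_1 + 1·m_2 = 6(Δ_1 - Δ_0) = -12
  1·m_1 + 4·m_2 + 1·m_3 = 6(Δ_2 - Δ_1) = 18
Clamped end conditions give two more equations: 2h_0·m_0 + h_0·m_1 = 6(Δ_0 - S'(-1)) = -27 and h_2·m_2 + 2h_2·m_3 = 6(S'(2) - Δ_2) = 0.
Solving: m_0 = -194/15, m_1 = -17/15, m_2 = 82/15, m_3 = -41/15.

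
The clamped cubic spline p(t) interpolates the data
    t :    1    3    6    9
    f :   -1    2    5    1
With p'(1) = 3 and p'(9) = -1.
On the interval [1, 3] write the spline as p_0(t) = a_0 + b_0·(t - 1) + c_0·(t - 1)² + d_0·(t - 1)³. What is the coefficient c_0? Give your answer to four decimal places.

-1.3026

With m_i denoting the second derivative at x_i, h_i = 2, 3, 3, and Δ_i = (y_(i+1) − y_i)/h_i = 3/2, 1, -4/3:
  2·m_0 + 10·m_1 + 3·m_2 = 6(Δ_1 - Δ_0) = -3
  3·m_1 + 12·m_2 + 3·m_3 = 6(Δ_2 - Δ_1) = -14
Clamped end conditions give two more equations: 2h_0·m_0 + h_0·m_1 = 6(Δ_0 - p'(1)) = -9 and h_2·m_2 + 2h_2·m_3 = 6(p'(9) - Δ_2) = 2.
Solving the tridiagonal system: m_0 = -99/38, m_1 = 27/38, m_2 = -31/19, m_3 = 131/114.
On [1, 3], with p_0(t) = a_0 + b_0·(t - 1) + c_0·(t - 1)² + d_0·(t - 1)³: c_0 = m_0/2 = -99/76, d_0 = (m_1 - m_0)/(6h_0) = 21/76, b_0 = Δ_0 - h_0(2m_0 + m_1)/6 = 3.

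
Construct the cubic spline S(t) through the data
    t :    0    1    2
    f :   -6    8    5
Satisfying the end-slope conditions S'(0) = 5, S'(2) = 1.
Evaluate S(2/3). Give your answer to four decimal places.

Write M_i for S''(x_i). With h_i = 1, 1 and divided differences Δ_i = 14, -3, the continuity of S' gives the tridiagonal system
  1·M_0 + 4·M_1 + 1·M_2 = 6(Δ_1 - Δ_0) = -102
Clamped end conditions give two more equations: 2h_0·M_0 + h_0·M_1 = 6(Δ_0 - S'(0)) = 54 and h_1·M_1 + 2h_1·M_2 = 6(S'(2) - Δ_1) = 24.
Solving the tridiagonal system: M_0 = 101/2, M_1 = -47, M_2 = 71/2.
On [0, 1], S(t) = -6 + 5·t + 101/4·t² - 65/4·t³.
With t = 2/3: S(2/3) = 101/27.

3.7407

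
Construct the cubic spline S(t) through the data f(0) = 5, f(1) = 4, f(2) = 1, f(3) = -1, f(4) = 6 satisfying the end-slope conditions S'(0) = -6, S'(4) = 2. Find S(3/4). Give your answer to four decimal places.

3.9177

Let M_i = S''(x_i). Step sizes h_i = 1, 1, 1, 1; slopes of the chords Δ_i = (y_(i+1) - y_i)/h_i = -1, -3, -2, 7.
  1·M_0 + 4·M_1 + 1·M_2 = 6(Δ_1 - Δ_0) = -12
  1·M_1 + 4·M_2 + 1·M_3 = 6(Δ_2 - Δ_1) = 6
  1·M_2 + 4·M_3 + 1·M_4 = 6(Δ_3 - Δ_2) = 54
Clamped end conditions give two more equations: 2h_0·M_0 + h_0·M_1 = 6(Δ_0 - S'(0)) = 30 and h_3·M_3 + 2h_3·M_4 = 6(S'(4) - Δ_3) = -30.
Forward elimination and back-substitution give M_0 = 521/28, M_1 = -101/14, M_2 = -7/4, M_3 = 283/14, M_4 = -703/28.
On [0, 1], S(t) = 5 - 6·t + 521/56·t² - 241/56·t³.
With t = 3/4: S(3/4) = 14041/3584.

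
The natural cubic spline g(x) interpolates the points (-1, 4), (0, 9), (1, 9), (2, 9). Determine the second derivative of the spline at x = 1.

2

With M_i denoting the second derivative at x_i, h_i = 1, 1, 1, and Δ_i = (y_(i+1) − y_i)/h_i = 5, 0, 0:
  1·M_0 + 4·M_1 + 1·M_2 = 6(Δ_1 - Δ_0) = -30
  1·M_1 + 4·M_2 + 1·M_3 = 6(Δ_2 - Δ_1) = 0
Natural end conditions: M_0 = M_3 = 0.
Hence M_0 = 0, M_1 = -8, M_2 = 2, M_3 = 0.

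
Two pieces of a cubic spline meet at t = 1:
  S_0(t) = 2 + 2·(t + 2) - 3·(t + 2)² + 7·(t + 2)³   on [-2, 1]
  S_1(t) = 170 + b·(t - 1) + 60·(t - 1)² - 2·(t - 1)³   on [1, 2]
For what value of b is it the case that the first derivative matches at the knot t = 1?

173

S_0'(t) = 2 - 6·(t + 2) + 21·(t + 2)², so S_0'(1) = 173. On the right, S_1'(1) = b, so b = 173.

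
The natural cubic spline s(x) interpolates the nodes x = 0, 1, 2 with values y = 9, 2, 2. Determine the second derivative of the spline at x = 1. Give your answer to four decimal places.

Write m_i for s''(x_i). With h_i = 1, 1 and divided differences Δ_i = -7, 0, the continuity of s' gives the tridiagonal system
  1·m_0 + 4·m_1 + 1·m_2 = 6(Δ_1 - Δ_0) = 42
Natural end conditions: m_0 = m_2 = 0.
Forward elimination and back-substitution give m_0 = 0, m_1 = 21/2, m_2 = 0.

10.5000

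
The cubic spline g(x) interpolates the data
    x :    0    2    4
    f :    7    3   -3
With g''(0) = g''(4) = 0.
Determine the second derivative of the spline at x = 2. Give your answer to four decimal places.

-0.7500

Put σ_i = g'' at the i-th knot. Here h = (2, 2) and Δ = (-2, -3), so the interior equations h_(i-1)·σ_(i-1) + 2(h_(i-1)+h_i)·σ_i + h_i·σ_(i+1) = 6(Δ_i − Δ_(i-1)) read
  2·σ_0 + 8·σ_1 + 2·σ_2 = 6(Δ_1 - Δ_0) = -6
Natural end conditions: σ_0 = σ_2 = 0.
Solving: σ_0 = 0, σ_1 = -3/4, σ_2 = 0.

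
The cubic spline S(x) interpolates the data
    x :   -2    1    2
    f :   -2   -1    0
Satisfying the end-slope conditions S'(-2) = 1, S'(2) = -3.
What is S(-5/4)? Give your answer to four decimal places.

-1.7383

Write σ_i for S''(x_i). With h_i = 3, 1 and divided differences Δ_i = 1/3, 1, the continuity of S' gives the tridiagonal system
  3·σ_0 + 8·σ_1 + 1·σ_2 = 6(Δ_1 - Δ_0) = 4
Clamped end conditions give two more equations: 2h_0·σ_0 + h_0·σ_1 = 6(Δ_0 - S'(-2)) = -4 and h_1·σ_1 + 2h_1·σ_2 = 6(S'(2) - Δ_1) = -24.
Solving the tridiagonal system: σ_0 = -13/6, σ_1 = 3, σ_2 = -27/2.
On [-2, 1], S(x) = -2 + 1·(x + 2) - 13/12·(x + 2)² + 31/108·(x + 2)³.
With (x + 2) = 3/4: S(-5/4) = -445/256.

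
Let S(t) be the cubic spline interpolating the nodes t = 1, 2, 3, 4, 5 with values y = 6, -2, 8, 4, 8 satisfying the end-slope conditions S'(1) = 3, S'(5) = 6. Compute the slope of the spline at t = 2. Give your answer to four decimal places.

Write M_i for S''(x_i). With h_i = 1, 1, 1, 1 and divided differences Δ_i = -8, 10, -4, 4, the continuity of S' gives the tridiagonal system
  1·M_0 + 4·M_1 + 1·M_2 = 6(Δ_1 - Δ_0) = 108
  1·M_1 + 4·M_2 + 1·M_3 = 6(Δ_2 - Δ_1) = -84
  1·M_2 + 4·M_3 + 1·M_4 = 6(Δ_3 - Δ_2) = 48
Clamped end conditions give two more equations: 2h_0·M_0 + h_0·M_1 = 6(Δ_0 - S'(1)) = -66 and h_3·M_3 + 2h_3·M_4 = 6(S'(5) - Δ_3) = 12.
Forward elimination and back-substitution give M_0 = -1647/28, M_1 = 723/14, M_2 = -159/4, M_3 = 327/14, M_4 = -159/28.
On [2, 3], S'(t) = b_1 + 2c_1·(t - 2) + 3d_1·(t - 2)² with b_1 = Δ_1 - h_1(2M_1 + M_2)/6 = -33/56, c_1 = M_1/2 = 723/28, d_1 = (M_2 - M_1)/(6h_1) = -853/56. So S'(2) = -33/56.

-0.5893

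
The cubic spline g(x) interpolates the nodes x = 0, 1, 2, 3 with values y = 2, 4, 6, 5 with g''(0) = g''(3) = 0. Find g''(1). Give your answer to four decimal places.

1.2000

With M_i denoting the second derivative at x_i, h_i = 1, 1, 1, and Δ_i = (y_(i+1) − y_i)/h_i = 2, 2, -1:
  1·M_0 + 4·M_1 + 1·M_2 = 6(Δ_1 - Δ_0) = 0
  1·M_1 + 4·M_2 + 1·M_3 = 6(Δ_2 - Δ_1) = -18
Natural end conditions: M_0 = M_3 = 0.
Solving: M_0 = 0, M_1 = 6/5, M_2 = -24/5, M_3 = 0.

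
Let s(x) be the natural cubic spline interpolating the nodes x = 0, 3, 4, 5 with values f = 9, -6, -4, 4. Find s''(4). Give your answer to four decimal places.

Write M_i for s''(x_i). With h_i = 3, 1, 1 and divided differences Δ_i = -5, 2, 8, the continuity of s' gives the tridiagonal system
  3·M_0 + 8·M_1 + 1·M_2 = 6(Δ_1 - Δ_0) = 42
  1·M_1 + 4·M_2 + 1·M_3 = 6(Δ_2 - Δ_1) = 36
Natural end conditions: M_0 = M_3 = 0.
Hence M_0 = 0, M_1 = 132/31, M_2 = 246/31, M_3 = 0.

7.9355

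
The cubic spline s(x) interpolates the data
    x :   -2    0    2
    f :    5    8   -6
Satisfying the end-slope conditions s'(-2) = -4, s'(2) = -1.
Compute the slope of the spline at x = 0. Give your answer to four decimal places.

Let m_i = s''(x_i). Step sizes h_i = 2, 2; slopes of the chords Δ_i = (y_(i+1) - y_i)/h_i = 3/2, -7.
  2·m_0 + 8·m_1 + 2·m_2 = 6(Δ_1 - Δ_0) = -51
Clamped end conditions give two more equations: 2h_0·m_0 + h_0·m_1 = 6(Δ_0 - s'(-2)) = 33 and h_1·m_1 + 2h_1·m_2 = 6(s'(2) - Δ_1) = 36.
Forward elimination and back-substitution give m_0 = 123/8, m_1 = -57/4, m_2 = 129/8.
On [0, 2], s'(x) = b_1 + 2c_1·x + 3d_1·x² with b_1 = Δ_1 - h_1(2m_1 + m_2)/6 = -23/8, c_1 = m_1/2 = -57/8, d_1 = (m_2 - m_1)/(6h_1) = 81/32. So s'(0) = -23/8.

-2.8750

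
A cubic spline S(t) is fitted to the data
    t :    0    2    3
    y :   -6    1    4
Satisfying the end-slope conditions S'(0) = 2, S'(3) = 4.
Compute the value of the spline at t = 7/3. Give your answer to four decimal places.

1.9383

Let M_i = S''(x_i). Step sizes h_i = 2, 1; slopes of the chords Δ_i = (y_(i+1) - y_i)/h_i = 7/2, 3.
  2·M_0 + 6·M_1 + 1·M_2 = 6(Δ_1 - Δ_0) = -3
Clamped end conditions give two more equations: 2h_0·M_0 + h_0·M_1 = 6(Δ_0 - S'(0)) = 9 and h_1·M_1 + 2h_1·M_2 = 6(S'(3) - Δ_1) = 6.
Forward elimination and back-substitution give M_0 = 41/12, M_1 = -7/3, M_2 = 25/6.
On [2, 3], S(t) = 1 + 37/12·(t - 2) - 7/6·(t - 2)² + 13/12·(t - 2)³.
With (t - 2) = 1/3: S(7/3) = 157/81.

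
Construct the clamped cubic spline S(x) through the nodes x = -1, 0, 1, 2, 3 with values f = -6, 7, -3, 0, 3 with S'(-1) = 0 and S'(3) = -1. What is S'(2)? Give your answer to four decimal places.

Let M_i = S''(x_i). Step sizes h_i = 1, 1, 1, 1; slopes of the chords Δ_i = (y_(i+1) - y_i)/h_i = 13, -10, 3, 3.
  1·M_0 + 4·M_1 + 1·M_2 = 6(Δ_1 - Δ_0) = -138
  1·M_1 + 4·M_2 + 1·M_3 = 6(Δ_2 - Δ_1) = 78
  1·M_2 + 4·M_3 + 1·M_4 = 6(Δ_3 - Δ_2) = 0
Clamped end conditions give two more equations: 2h_0·M_0 + h_0·M_1 = 6(Δ_0 - S'(-1)) = 78 and h_3·M_3 + 2h_3·M_4 = 6(S'(3) - Δ_3) = -24.
Forward elimination and back-substitution give M_0 = 139/2, M_1 = -61, M_2 = 73/2, M_3 = -7, M_4 = -17/2.
On [2, 3], S'(x) = b_3 + 2c_3·(x - 2) + 3d_3·(x - 2)² with b_3 = Δ_3 - h_3(2M_3 + M_4)/6 = 27/4, c_3 = M_3/2 = -7/2, d_3 = (M_4 - M_3)/(6h_3) = -1/4. So S'(2) = 27/4.

6.7500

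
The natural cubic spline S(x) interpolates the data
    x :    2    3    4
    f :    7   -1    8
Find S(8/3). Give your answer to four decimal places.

Write σ_i for S''(x_i). With h_i = 1, 1 and divided differences Δ_i = -8, 9, the continuity of S' gives the tridiagonal system
  1·σ_0 + 4·σ_1 + 1·σ_2 = 6(Δ_1 - Δ_0) = 102
Natural end conditions: σ_0 = σ_2 = 0.
Forward elimination and back-substitution give σ_0 = 0, σ_1 = 51/2, σ_2 = 0.
On [2, 3], S(x) = 7 - 49/4·(x - 2) + 0·(x - 2)² + 17/4·(x - 2)³.
With (x - 2) = 2/3: S(8/3) = 5/54.

0.0926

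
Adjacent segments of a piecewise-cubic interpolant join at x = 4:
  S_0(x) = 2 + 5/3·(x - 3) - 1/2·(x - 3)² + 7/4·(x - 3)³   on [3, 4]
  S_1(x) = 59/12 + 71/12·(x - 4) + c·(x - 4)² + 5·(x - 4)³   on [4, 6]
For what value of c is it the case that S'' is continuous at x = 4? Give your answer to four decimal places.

4.7500

S_0''(x) = -1 + 21/2·(x - 3), so S_0''(4) = 19/2. On the right, S_1''(4) = 2c, so c = 19/4.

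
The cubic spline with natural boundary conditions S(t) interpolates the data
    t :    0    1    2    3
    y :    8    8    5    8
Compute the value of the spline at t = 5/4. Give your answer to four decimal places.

Put σ_i = S'' at the i-th knot. Here h = (1, 1, 1) and Δ = (0, -3, 3), so the interior equations h_(i-1)·σ_(i-1) + 2(h_(i-1)+h_i)·σ_i + h_i·σ_(i+1) = 6(Δ_i − Δ_(i-1)) read
  1·σ_0 + 4·σ_1 + 1·σ_2 = 6(Δ_1 - Δ_0) = -18
  1·σ_1 + 4·σ_2 + 1·σ_3 = 6(Δ_2 - Δ_1) = 36
Natural end conditions: σ_0 = σ_3 = 0.
Forward elimination and back-substitution give σ_0 = 0, σ_1 = -36/5, σ_2 = 54/5, σ_3 = 0.
On [1, 2], S(t) = 8 - 12/5·(t - 1) - 18/5·(t - 1)² + 3·(t - 1)³.
With (t - 1) = 1/4: S(5/4) = 2311/320.

7.2219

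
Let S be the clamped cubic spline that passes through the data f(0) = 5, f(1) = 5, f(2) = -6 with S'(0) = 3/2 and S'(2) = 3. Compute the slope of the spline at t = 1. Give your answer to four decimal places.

Put M_i = S'' at the i-th knot. Here h = (1, 1) and Δ = (0, -11), so the interior equations h_(i-1)·M_(i-1) + 2(h_(i-1)+h_i)·M_i + h_i·M_(i+1) = 6(Δ_i − Δ_(i-1)) read
  1·M_0 + 4·M_1 + 1·M_2 = 6(Δ_1 - Δ_0) = -66
Clamped end conditions give two more equations: 2h_0·M_0 + h_0·M_1 = 6(Δ_0 - S'(0)) = -9 and h_1·M_1 + 2h_1·M_2 = 6(S'(2) - Δ_1) = 84.
Hence M_0 = 51/4, M_1 = -69/2, M_2 = 237/4.
On [1, 2], S'(t) = b_1 + 2c_1·(t - 1) + 3d_1·(t - 1)² with b_1 = Δ_1 - h_1(2M_1 + M_2)/6 = -75/8, c_1 = M_1/2 = -69/4, d_1 = (M_2 - M_1)/(6h_1) = 125/8. So S'(1) = -75/8.

-9.3750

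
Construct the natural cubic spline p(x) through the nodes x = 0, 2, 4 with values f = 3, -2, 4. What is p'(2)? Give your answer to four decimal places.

With M_i denoting the second derivative at x_i, h_i = 2, 2, and Δ_i = (y_(i+1) − y_i)/h_i = -5/2, 3:
  2·M_0 + 8·M_1 + 2·M_2 = 6(Δ_1 - Δ_0) = 33
Natural end conditions: M_0 = M_2 = 0.
Solving: M_0 = 0, M_1 = 33/8, M_2 = 0.
On [2, 4], p'(x) = b_1 + 2c_1·(x - 2) + 3d_1·(x - 2)² with b_1 = Δ_1 - h_1(2M_1 + M_2)/6 = 1/4, c_1 = M_1/2 = 33/16, d_1 = (M_2 - M_1)/(6h_1) = -11/32. So p'(2) = 1/4.

0.2500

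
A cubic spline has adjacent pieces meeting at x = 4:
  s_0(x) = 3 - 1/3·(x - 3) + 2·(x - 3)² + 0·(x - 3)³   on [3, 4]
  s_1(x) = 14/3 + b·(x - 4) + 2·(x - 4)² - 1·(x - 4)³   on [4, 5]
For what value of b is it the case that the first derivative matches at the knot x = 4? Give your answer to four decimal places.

3.6667

s_0'(x) = -1/3 + 4·(x - 3) + 0·(x - 3)², so s_0'(4) = 11/3. On the right, s_1'(4) = b, so b = 11/3.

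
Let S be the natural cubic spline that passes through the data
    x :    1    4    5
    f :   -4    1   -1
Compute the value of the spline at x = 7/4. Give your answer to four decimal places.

Write M_i for S''(x_i). With h_i = 3, 1 and divided differences Δ_i = 5/3, -2, the continuity of S' gives the tridiagonal system
  3·M_0 + 8·M_1 + 1·M_2 = 6(Δ_1 - Δ_0) = -22
Natural end conditions: M_0 = M_2 = 0.
Solving the tridiagonal system: M_0 = 0, M_1 = -11/4, M_2 = 0.
On [1, 4], S(x) = -4 + 73/24·(x - 1) + 0·(x - 1)² - 11/72·(x - 1)³.
With (x - 1) = 3/4: S(7/4) = -913/512.

-1.7832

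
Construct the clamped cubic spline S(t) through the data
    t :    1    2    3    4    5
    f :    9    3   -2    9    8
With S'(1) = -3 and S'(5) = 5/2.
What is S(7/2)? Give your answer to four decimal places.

Put m_i = S'' at the i-th knot. Here h = (1, 1, 1, 1) and Δ = (-6, -5, 11, -1), so the interior equations h_(i-1)·m_(i-1) + 2(h_(i-1)+h_i)·m_i + h_i·m_(i+1) = 6(Δ_i − Δ_(i-1)) read
  1·m_0 + 4·m_1 + 1·m_2 = 6(Δ_1 - Δ_0) = 6
  1·m_1 + 4·m_2 + 1·m_3 = 6(Δ_2 - Δ_1) = 96
  1·m_2 + 4·m_3 + 1·m_4 = 6(Δ_3 - Δ_2) = -72
Clamped end conditions give two more equations: 2h_0·m_0 + h_0·m_1 = 6(Δ_0 - S'(1)) = -18 and h_3·m_3 + 2h_3·m_4 = 6(S'(5) - Δ_3) = 21.
Solving: m_0 = -355/56, m_1 = -149/28, m_2 = 269/8, m_3 = -929/28, m_4 = 1517/56.
On [3, 4], S(t) = -2 + 149/28·(t - 3) + 269/16·(t - 3)² - 1247/112·(t - 3)³.
With (t - 3) = 1/2: S(7/2) = 3111/896.

3.4721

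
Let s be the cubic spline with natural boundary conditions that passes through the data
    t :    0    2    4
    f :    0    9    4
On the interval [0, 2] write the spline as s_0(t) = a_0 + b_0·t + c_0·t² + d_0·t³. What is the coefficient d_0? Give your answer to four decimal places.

Write M_i for s''(x_i). With h_i = 2, 2 and divided differences Δ_i = 9/2, -5/2, the continuity of s' gives the tridiagonal system
  2·M_0 + 8·M_1 + 2·M_2 = 6(Δ_1 - Δ_0) = -42
Natural end conditions: M_0 = M_2 = 0.
Solving: M_0 = 0, M_1 = -21/4, M_2 = 0.
On [0, 2], with s_0(t) = a_0 + b_0·t + c_0·t² + d_0·t³: c_0 = M_0/2 = 0, d_0 = (M_1 - M_0)/(6h_0) = -7/16, b_0 = Δ_0 - h_0(2M_0 + M_1)/6 = 25/4.

-0.4375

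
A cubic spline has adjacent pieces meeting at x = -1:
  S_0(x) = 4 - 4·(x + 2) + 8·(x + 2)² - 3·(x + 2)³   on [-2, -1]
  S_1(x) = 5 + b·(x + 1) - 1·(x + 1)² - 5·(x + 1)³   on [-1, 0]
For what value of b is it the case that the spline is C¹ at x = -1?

3

S_0'(x) = -4 + 16·(x + 2) - 9·(x + 2)², so S_0'(-1) = 3. On the right, S_1'(-1) = b, so b = 3.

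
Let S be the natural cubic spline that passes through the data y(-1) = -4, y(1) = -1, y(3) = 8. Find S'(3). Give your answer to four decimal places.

With m_i denoting the second derivative at x_i, h_i = 2, 2, and Δ_i = (y_(i+1) − y_i)/h_i = 3/2, 9/2:
  2·m_0 + 8·m_1 + 2·m_2 = 6(Δ_1 - Δ_0) = 18
Natural end conditions: m_0 = m_2 = 0.
Solving the tridiagonal system: m_0 = 0, m_1 = 9/4, m_2 = 0.
On [1, 3], S'(t) = b_1 + 2c_1·(t - 1) + 3d_1·(t - 1)² with b_1 = Δ_1 - h_1(2m_1 + m_2)/6 = 3, c_1 = m_1/2 = 9/8, d_1 = (m_2 - m_1)/(6h_1) = -3/16. So S'(3) = 21/4.

5.2500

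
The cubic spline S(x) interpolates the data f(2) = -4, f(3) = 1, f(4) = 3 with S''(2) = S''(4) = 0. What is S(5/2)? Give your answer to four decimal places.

-1.2188

Write M_i for S''(x_i). With h_i = 1, 1 and divided differences Δ_i = 5, 2, the continuity of S' gives the tridiagonal system
  1·M_0 + 4·M_1 + 1·M_2 = 6(Δ_1 - Δ_0) = -18
Natural end conditions: M_0 = M_2 = 0.
Forward elimination and back-substitution give M_0 = 0, M_1 = -9/2, M_2 = 0.
On [2, 3], S(x) = -4 + 23/4·(x - 2) + 0·(x - 2)² - 3/4·(x - 2)³.
With (x - 2) = 1/2: S(5/2) = -39/32.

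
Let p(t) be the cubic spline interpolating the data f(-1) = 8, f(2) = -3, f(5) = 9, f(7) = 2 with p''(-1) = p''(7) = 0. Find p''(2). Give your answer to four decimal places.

Put m_i = p'' at the i-th knot. Here h = (3, 3, 2) and Δ = (-11/3, 4, -7/2), so the interior equations h_(i-1)·m_(i-1) + 2(h_(i-1)+h_i)·m_i + h_i·m_(i+1) = 6(Δ_i − Δ_(i-1)) read
  3·m_0 + 12·m_1 + 3·m_2 = 6(Δ_1 - Δ_0) = 46
  3·m_1 + 10·m_2 + 2·m_3 = 6(Δ_2 - Δ_1) = -45
Natural end conditions: m_0 = m_3 = 0.
Solving: m_0 = 0, m_1 = 595/111, m_2 = -226/37, m_3 = 0.

5.3604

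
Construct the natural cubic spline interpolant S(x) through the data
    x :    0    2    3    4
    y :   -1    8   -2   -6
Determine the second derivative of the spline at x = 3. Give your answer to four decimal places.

13.1739

Let σ_i = S''(x_i). Step sizes h_i = 2, 1, 1; slopes of the chords Δ_i = (y_(i+1) - y_i)/h_i = 9/2, -10, -4.
  2·σ_0 + 6·σ_1 + 1·σ_2 = 6(Δ_1 - Δ_0) = -87
  1·σ_1 + 4·σ_2 + 1·σ_3 = 6(Δ_2 - Δ_1) = 36
Natural end conditions: σ_0 = σ_3 = 0.
Solving: σ_0 = 0, σ_1 = -384/23, σ_2 = 303/23, σ_3 = 0.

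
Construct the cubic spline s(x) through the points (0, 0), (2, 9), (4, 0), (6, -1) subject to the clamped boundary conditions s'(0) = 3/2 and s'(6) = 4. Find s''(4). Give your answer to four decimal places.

Put M_i = s'' at the i-th knot. Here h = (2, 2, 2) and Δ = (9/2, -9/2, -1/2), so the interior equations h_(i-1)·M_(i-1) + 2(h_(i-1)+h_i)·M_i + h_i·M_(i+1) = 6(Δ_i − Δ_(i-1)) read
  2·M_0 + 8·M_1 + 2·M_2 = 6(Δ_1 - Δ_0) = -54
  2·M_1 + 8·M_2 + 2·M_3 = 6(Δ_2 - Δ_1) = 24
Clamped end conditions give two more equations: 2h_0·M_0 + h_0·M_1 = 6(Δ_0 - s'(0)) = 18 and h_2·M_2 + 2h_2·M_3 = 6(s'(6) - Δ_2) = 27.
Hence M_0 = 289/30, M_1 = -154/15, M_2 = 133/30, M_3 = 68/15.

4.4333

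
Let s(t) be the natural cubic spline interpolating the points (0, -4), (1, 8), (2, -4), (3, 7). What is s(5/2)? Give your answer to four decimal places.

-1.4000

With m_i denoting the second derivative at x_i, h_i = 1, 1, 1, and Δ_i = (y_(i+1) − y_i)/h_i = 12, -12, 11:
  1·m_0 + 4·m_1 + 1·m_2 = 6(Δ_1 - Δ_0) = -144
  1·m_1 + 4·m_2 + 1·m_3 = 6(Δ_2 - Δ_1) = 138
Natural end conditions: m_0 = m_3 = 0.
Solving the tridiagonal system: m_0 = 0, m_1 = -238/5, m_2 = 232/5, m_3 = 0.
On [2, 3], s(t) = -4 - 67/15·(t - 2) + 116/5·(t - 2)² - 116/15·(t - 2)³.
With (t - 2) = 1/2: s(5/2) = -7/5.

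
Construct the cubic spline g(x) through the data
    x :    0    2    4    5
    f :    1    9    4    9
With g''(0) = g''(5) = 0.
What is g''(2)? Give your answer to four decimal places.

-7.3636

Write σ_i for g''(x_i). With h_i = 2, 2, 1 and divided differences Δ_i = 4, -5/2, 5, the continuity of g' gives the tridiagonal system
  2·σ_0 + 8·σ_1 + 2·σ_2 = 6(Δ_1 - Δ_0) = -39
  2·σ_1 + 6·σ_2 + 1·σ_3 = 6(Δ_2 - Δ_1) = 45
Natural end conditions: σ_0 = σ_3 = 0.
Solving: σ_0 = 0, σ_1 = -81/11, σ_2 = 219/22, σ_3 = 0.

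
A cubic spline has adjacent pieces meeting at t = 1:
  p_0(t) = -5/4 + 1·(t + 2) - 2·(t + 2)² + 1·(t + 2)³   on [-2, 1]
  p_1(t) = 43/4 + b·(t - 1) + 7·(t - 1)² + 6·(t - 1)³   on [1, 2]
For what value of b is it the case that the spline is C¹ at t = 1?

p_0'(t) = 1 - 4·(t + 2) + 3·(t + 2)², so p_0'(1) = 16. On the right, p_1'(1) = b, so b = 16.

16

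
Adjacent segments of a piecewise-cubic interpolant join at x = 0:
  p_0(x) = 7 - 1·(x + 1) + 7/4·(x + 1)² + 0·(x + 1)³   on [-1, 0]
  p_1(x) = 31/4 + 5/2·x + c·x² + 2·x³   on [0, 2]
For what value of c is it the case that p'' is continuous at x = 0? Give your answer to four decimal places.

p_0''(x) = 7/2 + 0·(x + 1), so p_0''(0) = 7/2. On the right, p_1''(0) = 2c, so c = 7/4.

1.7500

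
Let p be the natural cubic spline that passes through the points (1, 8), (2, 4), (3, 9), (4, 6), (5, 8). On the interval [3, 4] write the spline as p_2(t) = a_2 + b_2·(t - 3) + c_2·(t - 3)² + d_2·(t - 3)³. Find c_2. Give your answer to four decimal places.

-9.8571

Let M_i = p''(x_i). Step sizes h_i = 1, 1, 1, 1; slopes of the chords Δ_i = (y_(i+1) - y_i)/h_i = -4, 5, -3, 2.
  1·M_0 + 4·M_1 + 1·M_2 = 6(Δ_1 - Δ_0) = 54
  1·M_1 + 4·M_2 + 1·M_3 = 6(Δ_2 - Δ_1) = -48
  1·M_2 + 4·M_3 + 1·M_4 = 6(Δ_3 - Δ_2) = 30
Natural end conditions: M_0 = M_4 = 0.
Solving: M_0 = 0, M_1 = 129/7, M_2 = -138/7, M_3 = 87/7, M_4 = 0.
On [3, 4], with p_2(t) = a_2 + b_2·(t - 3) + c_2·(t - 3)² + d_2·(t - 3)³: c_2 = M_2/2 = -69/7, d_2 = (M_3 - M_2)/(6h_2) = 75/14, b_2 = Δ_2 - h_2(2M_2 + M_3)/6 = 3/2.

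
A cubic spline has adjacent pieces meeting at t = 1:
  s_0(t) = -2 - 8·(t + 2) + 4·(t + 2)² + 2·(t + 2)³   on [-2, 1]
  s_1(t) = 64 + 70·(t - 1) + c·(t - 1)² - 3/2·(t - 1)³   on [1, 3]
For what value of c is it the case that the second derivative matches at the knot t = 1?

22

s_0''(t) = 8 + 12·(t + 2), so s_0''(1) = 44. On the right, s_1''(1) = 2c, so c = 22.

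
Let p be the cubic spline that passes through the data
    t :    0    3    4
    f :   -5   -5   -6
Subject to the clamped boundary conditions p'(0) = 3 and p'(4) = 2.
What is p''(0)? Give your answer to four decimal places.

Let m_i = p''(x_i). Step sizes h_i = 3, 1; slopes of the chords Δ_i = (y_(i+1) - y_i)/h_i = 0, -1.
  3·m_0 + 8·m_1 + 1·m_2 = 6(Δ_1 - Δ_0) = -6
Clamped end conditions give two more equations: 2h_0·m_0 + h_0·m_1 = 6(Δ_0 - p'(0)) = -18 and h_1·m_1 + 2h_1·m_2 = 6(p'(4) - Δ_1) = 18.
Solving the tridiagonal system: m_0 = -5/2, m_1 = -1, m_2 = 19/2.

-2.5000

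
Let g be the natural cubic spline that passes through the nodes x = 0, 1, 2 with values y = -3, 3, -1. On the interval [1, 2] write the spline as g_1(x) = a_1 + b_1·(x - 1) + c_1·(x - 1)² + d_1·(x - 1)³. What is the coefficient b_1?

1

Write σ_i for g''(x_i). With h_i = 1, 1 and divided differences Δ_i = 6, -4, the continuity of g' gives the tridiagonal system
  1·σ_0 + 4·σ_1 + 1·σ_2 = 6(Δ_1 - Δ_0) = -60
Natural end conditions: σ_0 = σ_2 = 0.
Solving: σ_0 = 0, σ_1 = -15, σ_2 = 0.
On [1, 2], with g_1(x) = a_1 + b_1·(x - 1) + c_1·(x - 1)² + d_1·(x - 1)³: c_1 = σ_1/2 = -15/2, d_1 = (σ_2 - σ_1)/(6h_1) = 5/2, b_1 = Δ_1 - h_1(2σ_1 + σ_2)/6 = 1.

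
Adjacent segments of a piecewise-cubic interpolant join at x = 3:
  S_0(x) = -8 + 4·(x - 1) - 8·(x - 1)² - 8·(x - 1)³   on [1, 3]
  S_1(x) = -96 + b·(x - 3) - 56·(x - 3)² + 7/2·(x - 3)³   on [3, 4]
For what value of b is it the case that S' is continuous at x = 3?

-124

S_0'(x) = 4 - 16·(x - 1) - 24·(x - 1)², so S_0'(3) = -124. On the right, S_1'(3) = b, so b = -124.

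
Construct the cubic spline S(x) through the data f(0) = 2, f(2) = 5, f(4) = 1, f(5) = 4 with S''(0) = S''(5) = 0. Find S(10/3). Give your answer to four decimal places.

1.5859

Put M_i = S'' at the i-th knot. Here h = (2, 2, 1) and Δ = (3/2, -2, 3), so the interior equations h_(i-1)·M_(i-1) + 2(h_(i-1)+h_i)·M_i + h_i·M_(i+1) = 6(Δ_i − Δ_(i-1)) read
  2·M_0 + 8·M_1 + 2·M_2 = 6(Δ_1 - Δ_0) = -21
  2·M_1 + 6·M_2 + 1·M_3 = 6(Δ_2 - Δ_1) = 30
Natural end conditions: M_0 = M_3 = 0.
Forward elimination and back-substitution give M_0 = 0, M_1 = -93/22, M_2 = 141/22, M_3 = 0.
On [2, 4], S(x) = 5 - 29/22·(x - 2) - 93/44·(x - 2)² + 39/44·(x - 2)³.
With (x - 2) = 4/3: S(10/3) = 157/99.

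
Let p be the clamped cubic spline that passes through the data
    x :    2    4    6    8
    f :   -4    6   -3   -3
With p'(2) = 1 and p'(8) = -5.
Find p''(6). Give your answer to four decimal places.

9.6000

Let M_i = p''(x_i). Step sizes h_i = 2, 2, 2; slopes of the chords Δ_i = (y_(i+1) - y_i)/h_i = 5, -9/2, 0.
  2·M_0 + 8·M_1 + 2·M_2 = 6(Δ_1 - Δ_0) = -57
  2·M_1 + 8·M_2 + 2·M_3 = 6(Δ_2 - Δ_1) = 27
Clamped end conditions give two more equations: 2h_0·M_0 + h_0·M_1 = 6(Δ_0 - p'(2)) = 24 and h_2·M_2 + 2h_2·M_3 = 6(p'(8) - Δ_2) = -30.
Solving: M_0 = 123/10, M_1 = -63/5, M_2 = 48/5, M_3 = -123/10.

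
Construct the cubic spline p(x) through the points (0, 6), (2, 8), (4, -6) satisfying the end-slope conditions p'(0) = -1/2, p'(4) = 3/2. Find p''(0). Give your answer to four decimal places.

Write m_i for p''(x_i). With h_i = 2, 2 and divided differences Δ_i = 1, -7, the continuity of p' gives the tridiagonal system
  2·m_0 + 8·m_1 + 2·m_2 = 6(Δ_1 - Δ_0) = -48
Clamped end conditions give two more equations: 2h_0·m_0 + h_0·m_1 = 6(Δ_0 - p'(0)) = 9 and h_1·m_1 + 2h_1·m_2 = 6(p'(4) - Δ_1) = 51.
Solving the tridiagonal system: m_0 = 35/4, m_1 = -13, m_2 = 77/4.

8.7500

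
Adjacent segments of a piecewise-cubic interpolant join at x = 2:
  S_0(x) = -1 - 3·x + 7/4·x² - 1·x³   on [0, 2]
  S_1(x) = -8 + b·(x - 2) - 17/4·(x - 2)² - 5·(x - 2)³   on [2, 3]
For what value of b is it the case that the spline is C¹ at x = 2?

S_0'(x) = -3 + 7/2·x - 3·x², so S_0'(2) = -8. On the right, S_1'(2) = b, so b = -8.

-8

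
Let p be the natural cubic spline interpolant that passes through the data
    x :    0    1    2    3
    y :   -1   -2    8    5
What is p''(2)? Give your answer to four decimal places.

Put M_i = p'' at the i-th knot. Here h = (1, 1, 1) and Δ = (-1, 10, -3), so the interior equations h_(i-1)·M_(i-1) + 2(h_(i-1)+h_i)·M_i + h_i·M_(i+1) = 6(Δ_i − Δ_(i-1)) read
  1·M_0 + 4·M_1 + 1·M_2 = 6(Δ_1 - Δ_0) = 66
  1·M_1 + 4·M_2 + 1·M_3 = 6(Δ_2 - Δ_1) = -78
Natural end conditions: M_0 = M_3 = 0.
Solving the tridiagonal system: M_0 = 0, M_1 = 114/5, M_2 = -126/5, M_3 = 0.

-25.2000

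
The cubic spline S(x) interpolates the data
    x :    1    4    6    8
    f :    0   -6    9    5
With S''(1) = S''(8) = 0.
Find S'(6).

4

With m_i denoting the second derivative at x_i, h_i = 3, 2, 2, and Δ_i = (y_(i+1) − y_i)/h_i = -2, 15/2, -2:
  3·m_0 + 10·m_1 + 2·m_2 = 6(Δ_1 - Δ_0) = 57
  2·m_1 + 8·m_2 + 2·m_3 = 6(Δ_2 - Δ_1) = -57
Natural end conditions: m_0 = m_3 = 0.
Solving: m_0 = 0, m_1 = 15/2, m_2 = -9, m_3 = 0.
On [6, 8], S'(x) = b_2 + 2c_2·(x - 6) + 3d_2·(x - 6)² with b_2 = Δ_2 - h_2(2m_2 + m_3)/6 = 4, c_2 = m_2/2 = -9/2, d_2 = (m_3 - m_2)/(6h_2) = 3/4. So S'(6) = 4.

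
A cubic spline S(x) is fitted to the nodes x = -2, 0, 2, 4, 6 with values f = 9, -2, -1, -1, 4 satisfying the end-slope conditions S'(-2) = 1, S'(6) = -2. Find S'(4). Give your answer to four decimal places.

Put m_i = S'' at the i-th knot. Here h = (2, 2, 2, 2) and Δ = (-11/2, 1/2, 0, 5/2), so the interior equations h_(i-1)·m_(i-1) + 2(h_(i-1)+h_i)·m_i + h_i·m_(i+1) = 6(Δ_i − Δ_(i-1)) read
  2·m_0 + 8·m_1 + 2·m_2 = 6(Δ_1 - Δ_0) = 36
  2·m_1 + 8·m_2 + 2·m_3 = 6(Δ_2 - Δ_1) = -3
  2·m_2 + 8·m_3 + 2·m_4 = 6(Δ_3 - Δ_2) = 15
Clamped end conditions give two more equations: 2h_0·m_0 + h_0·m_1 = 6(Δ_0 - S'(-2)) = -39 and h_3·m_3 + 2h_3·m_4 = 6(S'(6) - Δ_3) = -27.
Forward elimination and back-substitution give m_0 = -1599/112, m_1 = 507/56, m_2 = -63/16, m_3 = 291/56, m_4 = -1047/112.
On [4, 6], S'(x) = b_3 + 2c_3·(x - 4) + 3d_3·(x - 4)² with b_3 = Δ_3 - h_3(2m_3 + m_4)/6 = 241/112, c_3 = m_3/2 = 291/112, d_3 = (m_4 - m_3)/(6h_3) = -543/448. So S'(4) = 241/112.

2.1518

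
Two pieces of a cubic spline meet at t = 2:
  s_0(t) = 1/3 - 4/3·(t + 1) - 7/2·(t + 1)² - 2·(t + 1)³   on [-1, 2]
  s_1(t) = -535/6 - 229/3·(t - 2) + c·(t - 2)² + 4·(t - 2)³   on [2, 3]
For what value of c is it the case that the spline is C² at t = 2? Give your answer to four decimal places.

-21.5000

s_0''(t) = -7 - 12·(t + 1), so s_0''(2) = -43. On the right, s_1''(2) = 2c, so c = -43/2.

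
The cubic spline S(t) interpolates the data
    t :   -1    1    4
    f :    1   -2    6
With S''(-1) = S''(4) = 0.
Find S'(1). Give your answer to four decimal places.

0.1667

Let m_i = S''(x_i). Step sizes h_i = 2, 3; slopes of the chords Δ_i = (y_(i+1) - y_i)/h_i = -3/2, 8/3.
  2·m_0 + 10·m_1 + 3·m_2 = 6(Δ_1 - Δ_0) = 25
Natural end conditions: m_0 = m_2 = 0.
Solving the tridiagonal system: m_0 = 0, m_1 = 5/2, m_2 = 0.
On [1, 4], S'(t) = b_1 + 2c_1·(t - 1) + 3d_1·(t - 1)² with b_1 = Δ_1 - h_1(2m_1 + m_2)/6 = 1/6, c_1 = m_1/2 = 5/4, d_1 = (m_2 - m_1)/(6h_1) = -5/36. So S'(1) = 1/6.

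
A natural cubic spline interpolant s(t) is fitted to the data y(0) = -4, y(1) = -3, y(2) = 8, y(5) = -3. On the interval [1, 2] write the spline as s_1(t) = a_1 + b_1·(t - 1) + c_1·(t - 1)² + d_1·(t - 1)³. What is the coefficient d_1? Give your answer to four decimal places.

Let σ_i = s''(x_i). Step sizes h_i = 1, 1, 3; slopes of the chords Δ_i = (y_(i+1) - y_i)/h_i = 1, 11, -11/3.
  1·σ_0 + 4·σ_1 + 1·σ_2 = 6(Δ_1 - Δ_0) = 60
  1·σ_1 + 8·σ_2 + 3·σ_3 = 6(Δ_2 - Δ_1) = -88
Natural end conditions: σ_0 = σ_3 = 0.
Solving the tridiagonal system: σ_0 = 0, σ_1 = 568/31, σ_2 = -412/31, σ_3 = 0.
On [1, 2], with s_1(t) = a_1 + b_1·(t - 1) + c_1·(t - 1)² + d_1·(t - 1)³: c_1 = σ_1/2 = 284/31, d_1 = (σ_2 - σ_1)/(6h_1) = -490/93, b_1 = Δ_1 - h_1(2σ_1 + σ_2)/6 = 661/93.

-5.2688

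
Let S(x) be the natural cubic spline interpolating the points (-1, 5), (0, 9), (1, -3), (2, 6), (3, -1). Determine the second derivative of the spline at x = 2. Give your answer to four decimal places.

-36.4286

Write σ_i for S''(x_i). With h_i = 1, 1, 1, 1 and divided differences Δ_i = 4, -12, 9, -7, the continuity of S' gives the tridiagonal system
  1·σ_0 + 4·σ_1 + 1·σ_2 = 6(Δ_1 - Δ_0) = -96
  1·σ_1 + 4·σ_2 + 1·σ_3 = 6(Δ_2 - Δ_1) = 126
  1·σ_2 + 4·σ_3 + 1·σ_4 = 6(Δ_3 - Δ_2) = -96
Natural end conditions: σ_0 = σ_4 = 0.
Solving: σ_0 = 0, σ_1 = -255/7, σ_2 = 348/7, σ_3 = -255/7, σ_4 = 0.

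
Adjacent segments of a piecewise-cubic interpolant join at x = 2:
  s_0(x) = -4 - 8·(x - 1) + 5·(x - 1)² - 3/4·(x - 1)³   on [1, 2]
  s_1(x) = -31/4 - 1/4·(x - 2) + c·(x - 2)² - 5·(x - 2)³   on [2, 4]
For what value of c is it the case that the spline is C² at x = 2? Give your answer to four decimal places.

2.7500

s_0''(x) = 10 - 9/2·(x - 1), so s_0''(2) = 11/2. On the right, s_1''(2) = 2c, so c = 11/4.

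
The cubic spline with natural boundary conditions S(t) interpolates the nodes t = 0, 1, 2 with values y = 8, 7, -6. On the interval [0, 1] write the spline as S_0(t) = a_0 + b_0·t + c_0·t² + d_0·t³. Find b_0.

2

Let M_i = S''(x_i). Step sizes h_i = 1, 1; slopes of the chords Δ_i = (y_(i+1) - y_i)/h_i = -1, -13.
  1·M_0 + 4·M_1 + 1·M_2 = 6(Δ_1 - Δ_0) = -72
Natural end conditions: M_0 = M_2 = 0.
Forward elimination and back-substitution give M_0 = 0, M_1 = -18, M_2 = 0.
On [0, 1], with S_0(t) = a_0 + b_0·t + c_0·t² + d_0·t³: c_0 = M_0/2 = 0, d_0 = (M_1 - M_0)/(6h_0) = -3, b_0 = Δ_0 - h_0(2M_0 + M_1)/6 = 2.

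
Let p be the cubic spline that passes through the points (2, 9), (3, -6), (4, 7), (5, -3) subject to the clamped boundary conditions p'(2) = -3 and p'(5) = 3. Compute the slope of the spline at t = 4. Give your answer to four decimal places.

1.8000

With σ_i denoting the second derivative at x_i, h_i = 1, 1, 1, and Δ_i = (y_(i+1) − y_i)/h_i = -15, 13, -10:
  1·σ_0 + 4·σ_1 + 1·σ_2 = 6(Δ_1 - Δ_0) = 168
  1·σ_1 + 4·σ_2 + 1·σ_3 = 6(Δ_2 - Δ_1) = -138
Clamped end conditions give two more equations: 2h_0·σ_0 + h_0·σ_1 = 6(Δ_0 - p'(2)) = -72 and h_2·σ_2 + 2h_2·σ_3 = 6(p'(5) - Δ_2) = 78.
Solving: σ_0 = -378/5, σ_1 = 396/5, σ_2 = -366/5, σ_3 = 378/5.
On [4, 5], p'(t) = b_2 + 2c_2·(t - 4) + 3d_2·(t - 4)² with b_2 = Δ_2 - h_2(2σ_2 + σ_3)/6 = 9/5, c_2 = σ_2/2 = -183/5, d_2 = (σ_3 - σ_2)/(6h_2) = 124/5. So p'(4) = 9/5.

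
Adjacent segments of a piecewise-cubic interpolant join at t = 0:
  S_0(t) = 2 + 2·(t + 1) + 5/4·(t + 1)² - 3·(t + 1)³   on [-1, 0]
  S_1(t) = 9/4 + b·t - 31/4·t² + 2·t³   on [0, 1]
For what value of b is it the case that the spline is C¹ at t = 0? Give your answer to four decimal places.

S_0'(t) = 2 + 5/2·(t + 1) - 9·(t + 1)², so S_0'(0) = -9/2. On the right, S_1'(0) = b, so b = -9/2.

-4.5000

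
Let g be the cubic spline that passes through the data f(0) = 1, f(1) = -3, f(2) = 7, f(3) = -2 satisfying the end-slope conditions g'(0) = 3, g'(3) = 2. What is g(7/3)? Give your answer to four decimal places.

4.4099

Put σ_i = g'' at the i-th knot. Here h = (1, 1, 1) and Δ = (-4, 10, -9), so the interior equations h_(i-1)·σ_(i-1) + 2(h_(i-1)+h_i)·σ_i + h_i·σ_(i+1) = 6(Δ_i − Δ_(i-1)) read
  1·σ_0 + 4·σ_1 + 1·σ_2 = 6(Δ_1 - Δ_0) = 84
  1·σ_1 + 4·σ_2 + 1·σ_3 = 6(Δ_2 - Δ_1) = -114
Clamped end conditions give two more equations: 2h_0·σ_0 + h_0·σ_1 = 6(Δ_0 - g'(0)) = -42 and h_2·σ_2 + 2h_2·σ_3 = 6(g'(3) - Δ_2) = 66.
Hence σ_0 = -658/15, σ_1 = 686/15, σ_2 = -826/15, σ_3 = 908/15.
On [2, 3], g(t) = 7 - 11/15·(t - 2) - 413/15·(t - 2)² + 289/15·(t - 2)³.
With (t - 2) = 1/3: g(7/3) = 1786/405.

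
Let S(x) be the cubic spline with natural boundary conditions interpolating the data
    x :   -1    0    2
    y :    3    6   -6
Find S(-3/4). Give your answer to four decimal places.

4.1016

Put M_i = S'' at the i-th knot. Here h = (1, 2) and Δ = (3, -6), so the interior equations h_(i-1)·M_(i-1) + 2(h_(i-1)+h_i)·M_i + h_i·M_(i+1) = 6(Δ_i − Δ_(i-1)) read
  1·M_0 + 6·M_1 + 2·M_2 = 6(Δ_1 - Δ_0) = -54
Natural end conditions: M_0 = M_2 = 0.
Forward elimination and back-substitution give M_0 = 0, M_1 = -9, M_2 = 0.
On [-1, 0], S(x) = 3 + 9/2·(x + 1) + 0·(x + 1)² - 3/2·(x + 1)³.
With (x + 1) = 1/4: S(-3/4) = 525/128.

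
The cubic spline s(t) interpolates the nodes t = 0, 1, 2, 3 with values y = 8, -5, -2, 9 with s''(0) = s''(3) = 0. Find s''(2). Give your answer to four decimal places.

6.4000

Let M_i = s''(x_i). Step sizes h_i = 1, 1, 1; slopes of the chords Δ_i = (y_(i+1) - y_i)/h_i = -13, 3, 11.
  1·M_0 + 4·M_1 + 1·M_2 = 6(Δ_1 - Δ_0) = 96
  1·M_1 + 4·M_2 + 1·M_3 = 6(Δ_2 - Δ_1) = 48
Natural end conditions: M_0 = M_3 = 0.
Hence M_0 = 0, M_1 = 112/5, M_2 = 32/5, M_3 = 0.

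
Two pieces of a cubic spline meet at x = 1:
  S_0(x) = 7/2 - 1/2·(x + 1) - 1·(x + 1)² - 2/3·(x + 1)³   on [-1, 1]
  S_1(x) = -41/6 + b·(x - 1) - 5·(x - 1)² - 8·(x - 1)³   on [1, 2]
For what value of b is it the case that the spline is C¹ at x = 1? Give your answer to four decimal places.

-12.5000

S_0'(x) = -1/2 - 2·(x + 1) - 2·(x + 1)², so S_0'(1) = -25/2. On the right, S_1'(1) = b, so b = -25/2.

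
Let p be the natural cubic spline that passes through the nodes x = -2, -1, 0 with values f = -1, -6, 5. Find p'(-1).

3

Write M_i for p''(x_i). With h_i = 1, 1 and divided differences Δ_i = -5, 11, the continuity of p' gives the tridiagonal system
  1·M_0 + 4·M_1 + 1·M_2 = 6(Δ_1 - Δ_0) = 96
Natural end conditions: M_0 = M_2 = 0.
Hence M_0 = 0, M_1 = 24, M_2 = 0.
On [-1, 0], p'(x) = b_1 + 2c_1·(x + 1) + 3d_1·(x + 1)² with b_1 = Δ_1 - h_1(2M_1 + M_2)/6 = 3, c_1 = M_1/2 = 12, d_1 = (M_2 - M_1)/(6h_1) = -4. So p'(-1) = 3.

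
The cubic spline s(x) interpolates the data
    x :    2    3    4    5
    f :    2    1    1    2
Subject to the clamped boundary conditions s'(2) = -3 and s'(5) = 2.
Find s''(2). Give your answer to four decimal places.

Let M_i = s''(x_i). Step sizes h_i = 1, 1, 1; slopes of the chords Δ_i = (y_(i+1) - y_i)/h_i = -1, 0, 1.
  1·M_0 + 4·M_1 + 1·M_2 = 6(Δ_1 - Δ_0) = 6
  1·M_1 + 4·M_2 + 1·M_3 = 6(Δ_2 - Δ_1) = 6
Clamped end conditions give two more equations: 2h_0·M_0 + h_0·M_1 = 6(Δ_0 - s'(2)) = 12 and h_2·M_2 + 2h_2·M_3 = 6(s'(5) - Δ_2) = 6.
Solving: M_0 = 92/15, M_1 = -4/15, M_2 = 14/15, M_3 = 38/15.

6.1333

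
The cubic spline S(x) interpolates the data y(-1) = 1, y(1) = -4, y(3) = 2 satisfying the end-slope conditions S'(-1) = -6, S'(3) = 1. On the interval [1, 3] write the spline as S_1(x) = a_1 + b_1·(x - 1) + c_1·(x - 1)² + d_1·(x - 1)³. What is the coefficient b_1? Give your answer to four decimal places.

With M_i denoting the second derivative at x_i, h_i = 2, 2, and Δ_i = (y_(i+1) − y_i)/h_i = -5/2, 3:
  2·M_0 + 8·M_1 + 2·M_2 = 6(Δ_1 - Δ_0) = 33
Clamped end conditions give two more equations: 2h_0·M_0 + h_0·M_1 = 6(Δ_0 - S'(-1)) = 21 and h_1·M_1 + 2h_1·M_2 = 6(S'(3) - Δ_1) = -12.
Forward elimination and back-substitution give M_0 = 23/8, M_1 = 19/4, M_2 = -43/8.
On [1, 3], with S_1(x) = a_1 + b_1·(x - 1) + c_1·(x - 1)² + d_1·(x - 1)³: c_1 = M_1/2 = 19/8, d_1 = (M_2 - M_1)/(6h_1) = -27/32, b_1 = Δ_1 - h_1(2M_1 + M_2)/6 = 13/8.

1.6250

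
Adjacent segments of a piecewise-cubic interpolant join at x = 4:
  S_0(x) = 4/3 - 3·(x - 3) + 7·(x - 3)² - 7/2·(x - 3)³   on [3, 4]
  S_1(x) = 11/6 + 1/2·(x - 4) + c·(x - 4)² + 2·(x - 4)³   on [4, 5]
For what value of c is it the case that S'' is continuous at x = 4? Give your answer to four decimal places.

-3.5000

S_0''(x) = 14 - 21·(x - 3), so S_0''(4) = -7. On the right, S_1''(4) = 2c, so c = -7/2.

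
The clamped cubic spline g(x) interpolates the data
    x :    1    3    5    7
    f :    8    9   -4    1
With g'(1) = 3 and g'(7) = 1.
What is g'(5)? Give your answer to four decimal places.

-2.0667

Write M_i for g''(x_i). With h_i = 2, 2, 2 and divided differences Δ_i = 1/2, -13/2, 5/2, the continuity of g' gives the tridiagonal system
  2·M_0 + 8·M_1 + 2·M_2 = 6(Δ_1 - Δ_0) = -42
  2·M_1 + 8·M_2 + 2·M_3 = 6(Δ_2 - Δ_1) = 54
Clamped end conditions give two more equations: 2h_0·M_0 + h_0·M_1 = 6(Δ_0 - g'(1)) = -15 and h_2·M_2 + 2h_2·M_3 = 6(g'(7) - Δ_2) = -9.
Solving the tridiagonal system: M_0 = 7/30, M_1 = -239/30, M_2 = 319/30, M_3 = -227/30.
On [5, 7], g'(x) = b_2 + 2c_2·(x - 5) + 3d_2·(x - 5)² with b_2 = Δ_2 - h_2(2M_2 + M_3)/6 = -31/15, c_2 = M_2/2 = 319/60, d_2 = (M_3 - M_2)/(6h_2) = -91/60. So g'(5) = -31/15.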